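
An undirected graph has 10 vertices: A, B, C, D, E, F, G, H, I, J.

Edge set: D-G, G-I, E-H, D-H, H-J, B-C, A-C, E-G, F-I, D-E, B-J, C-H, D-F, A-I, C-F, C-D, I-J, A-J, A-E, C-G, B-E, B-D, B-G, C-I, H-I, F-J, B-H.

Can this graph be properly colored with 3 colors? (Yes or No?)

B, C, D, G are pairwise adjacent (a clique of size 4), so at least 4 colors are needed.
So 3 colors are not enough.

No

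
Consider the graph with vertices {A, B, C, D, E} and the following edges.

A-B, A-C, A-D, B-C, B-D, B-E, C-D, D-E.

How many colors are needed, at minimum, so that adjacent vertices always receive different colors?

A, B, C, D are pairwise adjacent (a clique of size 4), so at least 4 colors are needed.
4 colors suffice: color 1 → {D}; color 2 → {B}; color 3 → {C, E}; color 4 → {A}. Every edge joins two different colors.

4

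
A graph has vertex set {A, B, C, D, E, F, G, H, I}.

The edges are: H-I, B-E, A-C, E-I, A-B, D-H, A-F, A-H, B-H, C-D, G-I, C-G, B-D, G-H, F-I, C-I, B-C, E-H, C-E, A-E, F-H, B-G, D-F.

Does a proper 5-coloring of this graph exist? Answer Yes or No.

The chromatic number is 4. A, B, E, H are pairwise adjacent (a clique of size 4), so at least 4 colors are needed.
One proper 4-coloring: A=4, B=2, C=1, D=4, E=3, F=3, G=3, H=1, I=2.
Since 5 ≥ 4, a proper 5-coloring certainly exists.

Yes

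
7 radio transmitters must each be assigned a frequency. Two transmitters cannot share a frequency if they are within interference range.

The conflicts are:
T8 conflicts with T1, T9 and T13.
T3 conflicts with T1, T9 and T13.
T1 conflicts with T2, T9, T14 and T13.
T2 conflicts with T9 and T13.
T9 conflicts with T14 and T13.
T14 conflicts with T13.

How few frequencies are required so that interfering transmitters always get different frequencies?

T1, T9, T14, T13 all conflict with each other, so at least 4 frequencies are needed.
4 frequencies suffice: T8=4, T3=4, T1=1, T2=4, T9=3, T14=4, T13=2. No two conflicting transmitters share a frequency.

4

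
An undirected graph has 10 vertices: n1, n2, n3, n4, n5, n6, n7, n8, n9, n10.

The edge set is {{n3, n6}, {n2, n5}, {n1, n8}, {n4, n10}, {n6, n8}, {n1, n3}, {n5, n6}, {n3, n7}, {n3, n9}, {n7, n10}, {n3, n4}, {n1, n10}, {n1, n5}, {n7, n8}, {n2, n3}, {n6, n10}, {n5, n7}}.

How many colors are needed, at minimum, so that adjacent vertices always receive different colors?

n2 and n3 are adjacent, so at least 2 colors are needed.
2 colors suffice: color 1 → {n3, n5, n8, n10}; color 2 → {n1, n2, n4, n6, n7, n9}. Each edge has distinct colors on its endpoints.

2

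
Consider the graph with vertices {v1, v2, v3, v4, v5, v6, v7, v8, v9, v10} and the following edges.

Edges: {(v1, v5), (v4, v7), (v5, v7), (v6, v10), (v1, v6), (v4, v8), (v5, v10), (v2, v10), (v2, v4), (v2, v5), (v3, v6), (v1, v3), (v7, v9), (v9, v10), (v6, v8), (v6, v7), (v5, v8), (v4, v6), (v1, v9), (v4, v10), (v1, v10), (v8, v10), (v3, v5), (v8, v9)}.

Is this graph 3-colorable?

No

v4, v6, v8, v10 are mutually adjacent (a clique of size 4), so at least 4 colors are needed.
So 3 colors are not enough.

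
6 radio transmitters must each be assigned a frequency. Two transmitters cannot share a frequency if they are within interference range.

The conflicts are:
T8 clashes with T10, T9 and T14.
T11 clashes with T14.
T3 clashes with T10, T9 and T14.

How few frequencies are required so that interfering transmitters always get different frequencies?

2

T8 and T9 conflict, so at least 2 frequencies are needed.
2 frequencies suffice: frequency 1 → {T8, T11, T3}; frequency 2 → {T10, T9, T14}. No two conflicting transmitters share a frequency.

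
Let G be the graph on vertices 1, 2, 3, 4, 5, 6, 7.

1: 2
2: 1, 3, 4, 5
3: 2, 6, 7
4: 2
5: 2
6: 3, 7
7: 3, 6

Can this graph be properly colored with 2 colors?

No

3, 6, 7 are mutually adjacent, so at least 3 colors are needed.
So 2 colors are not enough.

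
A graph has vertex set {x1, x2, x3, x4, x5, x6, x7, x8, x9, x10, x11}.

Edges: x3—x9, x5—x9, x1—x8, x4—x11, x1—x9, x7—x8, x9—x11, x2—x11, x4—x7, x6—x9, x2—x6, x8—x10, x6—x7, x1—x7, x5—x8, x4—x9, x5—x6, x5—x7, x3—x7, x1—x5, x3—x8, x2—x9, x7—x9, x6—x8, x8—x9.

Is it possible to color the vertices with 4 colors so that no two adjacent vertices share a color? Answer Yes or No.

x5, x6, x7, x8, x9 are pairwise adjacent (a clique of size 5), so at least 5 colors are needed.
So 4 colors are not enough.

No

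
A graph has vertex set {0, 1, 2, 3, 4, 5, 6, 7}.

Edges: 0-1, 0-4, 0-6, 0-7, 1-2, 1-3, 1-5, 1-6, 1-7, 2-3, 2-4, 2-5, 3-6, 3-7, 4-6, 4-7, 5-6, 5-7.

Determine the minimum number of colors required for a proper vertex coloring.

1, 5, 7 are mutually adjacent, so at least 3 colors are needed.
3 colors suffice: color a → {1, 4}; color b → {2, 6, 7}; color c → {0, 3, 5}. Each edge has distinct colors on its endpoints.

3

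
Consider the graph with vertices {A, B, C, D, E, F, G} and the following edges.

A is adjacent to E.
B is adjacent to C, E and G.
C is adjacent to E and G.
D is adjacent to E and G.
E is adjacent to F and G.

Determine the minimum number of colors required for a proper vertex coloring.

B, C, E, G are mutually adjacent (a clique of size 4), so at least 4 colors are needed.
4 colors suffice: color 1 → {E}; color 2 → {A, F, G}; color 3 → {B, D}; color 4 → {C}. Each edge has distinct colors on its endpoints.

4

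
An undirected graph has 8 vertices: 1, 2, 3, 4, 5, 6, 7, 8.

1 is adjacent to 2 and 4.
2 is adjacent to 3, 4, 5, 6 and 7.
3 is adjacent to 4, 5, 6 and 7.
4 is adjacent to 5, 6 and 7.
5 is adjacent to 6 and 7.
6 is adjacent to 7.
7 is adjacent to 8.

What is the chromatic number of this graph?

6

2, 3, 4, 5, 6, 7 are mutually adjacent (a clique of size 6), so at least 6 colors are needed.
6 colors suffice: color a → {1, 7}; color b → {4, 8}; color c → {2}; color d → {3}; color e → {5}; color f → {6}. Every edge joins two different colors.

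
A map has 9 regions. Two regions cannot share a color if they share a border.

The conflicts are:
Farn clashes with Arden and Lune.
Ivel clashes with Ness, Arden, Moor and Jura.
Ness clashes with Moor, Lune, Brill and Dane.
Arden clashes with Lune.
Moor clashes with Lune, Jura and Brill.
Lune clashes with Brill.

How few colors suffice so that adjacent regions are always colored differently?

4

Ness, Moor, Lune, Brill are mutually in conflict, so at least 4 colors are needed.
4 colors suffice: color 1 → {Arden, Moor, Dane}; color 2 → {Ivel, Lune}; color 3 → {Farn, Ness, Jura}; color 4 → {Brill}. Every pair that conflicts lands in different colors.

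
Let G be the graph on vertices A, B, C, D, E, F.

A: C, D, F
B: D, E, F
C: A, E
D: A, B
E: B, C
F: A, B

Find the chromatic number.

3

The cycle C-A-F-B-E-C has odd length 5, so it cannot be 2-colored; at least 3 colors are needed.
3 colors suffice: color 1 → {A, B}; color 2 → {C, D, F}; color 3 → {E}. Each edge has distinct colors on its endpoints.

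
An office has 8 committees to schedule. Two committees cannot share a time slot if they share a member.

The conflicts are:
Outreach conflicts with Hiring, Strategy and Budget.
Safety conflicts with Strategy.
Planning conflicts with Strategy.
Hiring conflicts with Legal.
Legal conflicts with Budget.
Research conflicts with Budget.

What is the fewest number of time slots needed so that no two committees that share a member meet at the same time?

Legal and Budget conflict, so at least 2 time slots are needed.
A valid assignment using 2 time slots: Outreach=2, Safety=2, Planning=2, Hiring=1, Legal=2, Research=2, Strategy=1, Budget=1. No two conflicting committees share a time slot.

2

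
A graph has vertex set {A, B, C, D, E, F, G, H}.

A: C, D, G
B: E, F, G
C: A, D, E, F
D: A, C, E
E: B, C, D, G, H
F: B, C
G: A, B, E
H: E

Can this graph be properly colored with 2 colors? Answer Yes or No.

No

C, D, E are mutually adjacent, so at least 3 colors are needed.
So 2 colors are not enough.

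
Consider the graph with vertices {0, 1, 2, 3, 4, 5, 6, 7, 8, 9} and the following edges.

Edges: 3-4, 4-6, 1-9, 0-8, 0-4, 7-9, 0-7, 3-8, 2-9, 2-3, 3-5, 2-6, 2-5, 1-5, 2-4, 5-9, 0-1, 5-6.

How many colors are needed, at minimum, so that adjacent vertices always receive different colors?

2, 5, 9 are pairwise adjacent, so at least 3 colors are needed.
3 colors suffice: color red → {1, 2, 7, 8}; color blue → {4, 5}; color green → {0, 3, 6, 9}. Every edge joins two different colors.

3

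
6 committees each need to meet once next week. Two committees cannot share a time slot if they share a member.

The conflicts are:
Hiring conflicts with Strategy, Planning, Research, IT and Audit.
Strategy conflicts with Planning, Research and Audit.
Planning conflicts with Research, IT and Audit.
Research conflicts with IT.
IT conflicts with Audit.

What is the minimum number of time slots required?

Hiring, Strategy, Planning, Research are mutually in conflict, so at least 4 time slots are needed.
Using 4 time slots: Hiring=2, Strategy=3, Planning=1, Research=4, IT=3, Audit=4. Each listed conflict is separated.

4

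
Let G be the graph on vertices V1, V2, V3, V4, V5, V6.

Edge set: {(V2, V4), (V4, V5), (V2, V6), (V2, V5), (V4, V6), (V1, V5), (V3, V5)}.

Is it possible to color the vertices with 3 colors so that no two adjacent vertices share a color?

Yes

The chromatic number is 3. V2, V4, V5 are mutually adjacent, so at least 3 colors are needed.
A valid assignment using 3 colors: V1=2, V2=3, V3=2, V4=2, V5=1, V6=1.
That is already a proper 3-coloring.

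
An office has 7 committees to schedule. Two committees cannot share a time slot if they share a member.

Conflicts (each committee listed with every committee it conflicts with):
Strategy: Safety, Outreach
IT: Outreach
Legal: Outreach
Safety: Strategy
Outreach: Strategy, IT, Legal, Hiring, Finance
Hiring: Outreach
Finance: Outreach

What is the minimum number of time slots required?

Outreach and Finance conflict, so at least 2 time slots are needed.
2 time slots suffice: time slot 1 → {Safety, Outreach}; time slot 2 → {Strategy, IT, Legal, Hiring, Finance}. Every pair that conflicts lands in different time slots.

2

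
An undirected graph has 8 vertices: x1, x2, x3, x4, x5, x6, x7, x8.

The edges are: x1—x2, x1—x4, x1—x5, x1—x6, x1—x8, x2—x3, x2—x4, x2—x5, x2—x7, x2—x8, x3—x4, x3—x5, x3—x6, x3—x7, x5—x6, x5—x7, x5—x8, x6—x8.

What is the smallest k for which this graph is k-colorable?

x2, x3, x5, x7 are pairwise adjacent (a clique of size 4), so at least 4 colors are needed.
One proper 4-coloring: x1=3, x2=1, x3=3, x4=2, x5=2, x6=1, x7=4, x8=4. No two adjacent vertices share a color.

4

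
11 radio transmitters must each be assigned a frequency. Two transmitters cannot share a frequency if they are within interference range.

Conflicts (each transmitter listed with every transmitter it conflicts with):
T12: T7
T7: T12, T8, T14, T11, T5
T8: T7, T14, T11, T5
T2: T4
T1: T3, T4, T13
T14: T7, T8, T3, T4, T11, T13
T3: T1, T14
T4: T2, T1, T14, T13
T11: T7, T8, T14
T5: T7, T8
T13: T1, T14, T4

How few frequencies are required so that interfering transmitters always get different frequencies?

T7, T8, T14, T11 are mutually in conflict, so at least 4 frequencies are needed.
4 frequencies suffice: frequency 1 → {T12, T2, T1, T14, T5}; frequency 2 → {T7, T3, T4}; frequency 3 → {T8, T13}; frequency 4 → {T11}. Each listed conflict is separated.

4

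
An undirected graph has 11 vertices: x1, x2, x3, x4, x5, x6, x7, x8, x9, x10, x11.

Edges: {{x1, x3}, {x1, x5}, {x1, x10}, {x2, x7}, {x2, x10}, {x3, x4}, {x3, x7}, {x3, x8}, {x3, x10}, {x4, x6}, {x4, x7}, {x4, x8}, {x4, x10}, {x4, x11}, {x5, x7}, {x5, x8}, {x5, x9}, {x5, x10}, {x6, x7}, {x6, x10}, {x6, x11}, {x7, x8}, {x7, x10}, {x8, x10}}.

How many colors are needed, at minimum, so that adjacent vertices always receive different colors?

5

x3, x4, x7, x8, x10 are pairwise adjacent (a clique of size 5), so at least 5 colors are needed.
A valid assignment using 5 colors: x1=2, x2=3, x3=5, x4=3, x5=3, x6=4, x7=2, x8=4, x9=1, x10=1, x11=1. Each edge has distinct colors on its endpoints.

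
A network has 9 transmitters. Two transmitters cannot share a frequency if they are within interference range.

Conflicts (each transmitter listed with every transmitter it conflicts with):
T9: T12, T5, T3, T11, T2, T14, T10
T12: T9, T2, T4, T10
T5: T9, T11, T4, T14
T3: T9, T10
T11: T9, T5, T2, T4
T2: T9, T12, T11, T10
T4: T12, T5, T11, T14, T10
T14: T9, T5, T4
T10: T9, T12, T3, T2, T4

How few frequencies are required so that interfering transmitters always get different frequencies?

T9, T12, T2, T10 all conflict with each other, so at least 4 frequencies are needed.
4 frequencies suffice: frequency 1 → {T9, T4}; frequency 2 → {T11, T14, T10}; frequency 3 → {T12, T5, T3}; frequency 4 → {T2}. No two conflicting transmitters share a frequency.

4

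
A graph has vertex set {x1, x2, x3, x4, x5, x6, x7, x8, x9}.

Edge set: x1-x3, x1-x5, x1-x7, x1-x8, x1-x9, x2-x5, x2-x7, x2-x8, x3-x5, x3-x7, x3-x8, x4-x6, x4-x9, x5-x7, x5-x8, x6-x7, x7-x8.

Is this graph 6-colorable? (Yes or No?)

The chromatic number is 5. x1, x3, x5, x7, x8 are pairwise adjacent (a clique of size 5), so at least 5 colors are needed.
5 colors suffice: color 1 → {x7, x9}; color 2 → {x4, x5}; color 3 → {x1, x2, x6}; color 4 → {x8}; color 5 → {x3}.
Since 6 ≥ 5, a proper 6-coloring certainly exists.

Yes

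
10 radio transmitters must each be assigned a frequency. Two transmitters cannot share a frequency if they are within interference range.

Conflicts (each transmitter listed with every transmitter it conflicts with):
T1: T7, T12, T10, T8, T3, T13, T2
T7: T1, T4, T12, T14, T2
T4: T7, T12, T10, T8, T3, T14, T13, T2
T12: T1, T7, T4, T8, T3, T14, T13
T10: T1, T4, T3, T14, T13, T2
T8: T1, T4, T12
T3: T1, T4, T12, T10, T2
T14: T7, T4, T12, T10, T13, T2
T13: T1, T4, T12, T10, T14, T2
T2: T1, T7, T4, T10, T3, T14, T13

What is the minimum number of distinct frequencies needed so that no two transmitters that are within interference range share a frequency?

5

T4, T10, T14, T13, T2 pairwise conflict, so at least 5 frequencies are needed.
A valid assignment using 5 frequencies: T1=1, T7=3, T4=1, T12=2, T10=3, T8=3, T3=4, T14=4, T13=5, T2=2. Each listed conflict is separated.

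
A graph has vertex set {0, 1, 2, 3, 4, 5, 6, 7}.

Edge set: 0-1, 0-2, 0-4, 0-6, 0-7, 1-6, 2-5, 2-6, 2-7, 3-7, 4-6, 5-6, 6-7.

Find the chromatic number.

0, 2, 6, 7 are mutually adjacent (a clique of size 4), so at least 4 colors are needed.
4 colors suffice: 0=b, 1=c, 2=d, 3=a, 4=c, 5=b, 6=a, 7=c. No two adjacent vertices share a color.

4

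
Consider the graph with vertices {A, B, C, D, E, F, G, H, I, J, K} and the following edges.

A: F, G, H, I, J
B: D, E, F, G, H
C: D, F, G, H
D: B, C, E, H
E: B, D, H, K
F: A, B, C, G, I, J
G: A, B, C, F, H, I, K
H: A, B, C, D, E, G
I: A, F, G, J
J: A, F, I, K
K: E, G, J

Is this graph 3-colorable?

No

B, D, E, H are mutually adjacent (a clique of size 4), so at least 4 colors are needed.
So 3 colors are not enough.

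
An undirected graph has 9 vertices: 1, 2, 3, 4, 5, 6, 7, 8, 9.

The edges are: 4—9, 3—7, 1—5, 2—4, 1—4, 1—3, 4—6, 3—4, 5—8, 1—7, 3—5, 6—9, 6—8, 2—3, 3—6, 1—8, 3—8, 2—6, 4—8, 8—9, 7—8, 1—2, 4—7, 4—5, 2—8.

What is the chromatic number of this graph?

1, 3, 4, 7, 8 form a clique, so at least 5 colors are needed.
5 colors suffice: color red → {4}; color blue → {8}; color green → {3, 9}; color yellow → {1, 6}; color purple → {2, 5, 7}. Every edge joins two different colors.

5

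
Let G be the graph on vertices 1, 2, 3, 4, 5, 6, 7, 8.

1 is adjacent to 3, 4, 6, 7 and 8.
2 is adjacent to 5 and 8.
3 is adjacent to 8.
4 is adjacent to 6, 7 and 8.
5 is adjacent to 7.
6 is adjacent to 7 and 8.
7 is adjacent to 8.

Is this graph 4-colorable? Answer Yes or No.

No

1, 4, 6, 7, 8 are pairwise adjacent (a clique of size 5), so at least 5 colors are needed.
So 4 colors are not enough.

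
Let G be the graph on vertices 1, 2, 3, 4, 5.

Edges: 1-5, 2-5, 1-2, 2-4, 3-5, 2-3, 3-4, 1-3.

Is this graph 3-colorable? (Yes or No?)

1, 2, 3, 5 are mutually adjacent (a clique of size 4), so at least 4 colors are needed.
So 3 colors are not enough.

No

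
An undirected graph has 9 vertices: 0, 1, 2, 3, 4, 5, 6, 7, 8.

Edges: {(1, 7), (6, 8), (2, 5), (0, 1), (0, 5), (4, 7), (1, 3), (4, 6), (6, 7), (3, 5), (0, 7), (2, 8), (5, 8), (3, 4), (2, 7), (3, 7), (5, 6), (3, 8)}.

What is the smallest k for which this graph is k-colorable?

3

5, 6, 8 form a triangle, so at least 3 colors are needed.
3 colors suffice: color red → {5, 7}; color blue → {0, 2, 3, 6}; color green → {1, 4, 8}. Every edge joins two different colors.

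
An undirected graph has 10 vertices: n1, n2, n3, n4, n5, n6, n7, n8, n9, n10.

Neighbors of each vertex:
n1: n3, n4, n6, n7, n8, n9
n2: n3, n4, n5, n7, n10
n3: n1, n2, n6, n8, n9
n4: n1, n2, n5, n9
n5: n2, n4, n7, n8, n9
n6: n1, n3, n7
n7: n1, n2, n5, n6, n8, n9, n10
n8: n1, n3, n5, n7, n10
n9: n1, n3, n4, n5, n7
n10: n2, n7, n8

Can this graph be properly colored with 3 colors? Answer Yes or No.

The chromatic number is 3. n1, n3, n9 form a triangle, so at least 3 colors are needed.
3 colors suffice: n1=2, n2=3, n3=1, n4=1, n5=2, n6=3, n7=1, n8=3, n9=3, n10=2.
That is already a proper 3-coloring.

Yes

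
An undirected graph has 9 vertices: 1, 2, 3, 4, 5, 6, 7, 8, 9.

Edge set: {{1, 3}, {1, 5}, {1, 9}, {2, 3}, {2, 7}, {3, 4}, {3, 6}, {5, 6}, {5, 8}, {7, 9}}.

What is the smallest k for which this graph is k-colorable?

3

The cycle 2-7-9-1-3-2 has odd length 5, so it cannot be 2-colored; at least 3 colors are needed.
3 colors suffice: color red → {3, 5, 9}; color blue → {1, 4, 6, 7, 8}; color green → {2}. No two adjacent vertices share a color.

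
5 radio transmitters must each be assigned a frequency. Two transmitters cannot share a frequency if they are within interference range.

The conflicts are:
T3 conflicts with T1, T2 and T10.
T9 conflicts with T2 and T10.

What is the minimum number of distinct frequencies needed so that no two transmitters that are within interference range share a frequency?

T9 and T2 conflict, so at least 2 frequencies are needed.
2 frequencies suffice: frequency 1 → {T3, T9}; frequency 2 → {T1, T2, T10}. No two conflicting transmitters share a frequency.

2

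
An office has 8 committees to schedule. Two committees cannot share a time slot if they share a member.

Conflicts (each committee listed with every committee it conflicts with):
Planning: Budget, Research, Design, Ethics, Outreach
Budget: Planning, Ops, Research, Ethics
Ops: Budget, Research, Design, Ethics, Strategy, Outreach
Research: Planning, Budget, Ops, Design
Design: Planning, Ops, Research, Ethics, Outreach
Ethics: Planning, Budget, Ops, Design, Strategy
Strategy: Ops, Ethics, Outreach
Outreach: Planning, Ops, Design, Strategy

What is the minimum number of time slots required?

3

Planning, Budget, Research all conflict with each other, so at least 3 time slots are needed.
3 time slots suffice: Planning=1, Budget=2, Ops=1, Research=3, Design=2, Ethics=3, Strategy=2, Outreach=3. Every pair that conflicts lands in different time slots.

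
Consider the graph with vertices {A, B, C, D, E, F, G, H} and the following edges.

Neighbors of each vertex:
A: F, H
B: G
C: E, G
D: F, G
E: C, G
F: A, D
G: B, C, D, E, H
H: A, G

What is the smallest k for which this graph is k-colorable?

3

C, E, G form a triangle, so at least 3 colors are needed.
3 colors suffice: A=green, B=blue, C=green, D=blue, E=blue, F=red, G=red, H=blue. Every edge joins two different colors.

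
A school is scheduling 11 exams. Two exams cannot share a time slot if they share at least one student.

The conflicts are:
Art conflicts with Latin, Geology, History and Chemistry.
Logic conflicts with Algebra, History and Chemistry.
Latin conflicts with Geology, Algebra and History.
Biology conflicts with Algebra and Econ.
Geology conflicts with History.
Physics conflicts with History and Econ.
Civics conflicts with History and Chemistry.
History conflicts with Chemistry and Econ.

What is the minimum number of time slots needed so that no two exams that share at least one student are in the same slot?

4

Art, Latin, Geology, History pairwise conflict, so at least 4 time slots are needed.
4 time slots suffice: Art=3, Logic=3, Latin=2, Biology=3, Geology=4, Algebra=1, Physics=3, Civics=3, History=1, Chemistry=2, Econ=2. Each listed conflict is separated.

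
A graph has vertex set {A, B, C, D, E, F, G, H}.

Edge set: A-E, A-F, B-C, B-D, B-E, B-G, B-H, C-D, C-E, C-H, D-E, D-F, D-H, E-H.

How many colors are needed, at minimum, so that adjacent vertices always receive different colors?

B, C, D, E, H are mutually adjacent (a clique of size 5), so at least 5 colors are needed.
5 colors suffice: color 1 → {B, F}; color 2 → {E, G}; color 3 → {A, D}; color 4 → {H}; color 5 → {C}. Every edge joins two different colors.

5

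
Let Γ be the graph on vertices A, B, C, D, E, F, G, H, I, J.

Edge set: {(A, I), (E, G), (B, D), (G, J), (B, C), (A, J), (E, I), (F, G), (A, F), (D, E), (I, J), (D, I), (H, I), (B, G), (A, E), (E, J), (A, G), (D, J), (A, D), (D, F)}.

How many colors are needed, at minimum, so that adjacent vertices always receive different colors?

A, D, E, I, J form a clique, so at least 5 colors are needed.
5 colors suffice: color 1 → {C, D, G, H}; color 2 → {A, B}; color 3 → {F, I}; color 4 → {J}; color 5 → {E}. Each edge has distinct colors on its endpoints.

5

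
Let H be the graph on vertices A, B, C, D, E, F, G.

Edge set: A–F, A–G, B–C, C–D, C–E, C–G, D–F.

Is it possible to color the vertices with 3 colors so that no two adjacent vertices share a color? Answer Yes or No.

Yes

The chromatic number is 3. The cycle A-G-C-D-F-A has odd length 5, so it cannot be 2-colored; at least 3 colors are needed.
3 colors suffice: color 1 → {A, C}; color 2 → {B, D, E, G}; color 3 → {F}.
That is already a proper 3-coloring.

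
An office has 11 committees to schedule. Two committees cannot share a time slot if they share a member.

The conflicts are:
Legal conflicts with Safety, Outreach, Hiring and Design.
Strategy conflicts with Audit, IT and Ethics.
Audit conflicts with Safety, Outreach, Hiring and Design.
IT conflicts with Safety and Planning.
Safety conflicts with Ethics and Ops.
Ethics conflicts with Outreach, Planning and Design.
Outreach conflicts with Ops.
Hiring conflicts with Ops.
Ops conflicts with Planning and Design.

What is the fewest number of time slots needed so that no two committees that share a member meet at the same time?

Hiring and Ops conflict, so at least 2 time slots are needed.
2 time slots suffice: Legal=1, Strategy=2, Audit=1, IT=1, Safety=2, Ethics=1, Outreach=2, Hiring=2, Ops=1, Planning=2, Design=2. Each listed conflict is separated.

2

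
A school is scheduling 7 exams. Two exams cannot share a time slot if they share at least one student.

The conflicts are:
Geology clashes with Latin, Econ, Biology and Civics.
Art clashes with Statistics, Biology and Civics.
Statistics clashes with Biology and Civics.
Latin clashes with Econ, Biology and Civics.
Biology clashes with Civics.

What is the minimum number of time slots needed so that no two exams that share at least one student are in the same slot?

4

Art, Statistics, Biology, Civics all conflict with each other, so at least 4 time slots are needed.
Using 4 time slots: Geology=4, Art=4, Statistics=3, Latin=3, Econ=1, Biology=2, Civics=1. Every pair that conflicts lands in different time slots.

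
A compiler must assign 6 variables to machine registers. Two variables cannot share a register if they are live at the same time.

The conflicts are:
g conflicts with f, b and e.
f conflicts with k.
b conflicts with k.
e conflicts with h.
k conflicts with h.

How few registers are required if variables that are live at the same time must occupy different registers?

3

The cycle e-h-k-b-g-e has odd length 5, so it cannot be 2-colored; at least 3 registers are needed.
Using 3 registers: g=1, f=2, b=2, e=3, k=1, h=2. Every pair that conflicts lands in different registers.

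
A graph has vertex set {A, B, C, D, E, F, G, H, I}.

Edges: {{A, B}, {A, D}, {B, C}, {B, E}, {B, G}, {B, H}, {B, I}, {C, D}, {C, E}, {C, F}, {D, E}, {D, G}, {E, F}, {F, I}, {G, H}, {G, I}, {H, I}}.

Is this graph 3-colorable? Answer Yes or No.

No

B, G, H, I are mutually adjacent (a clique of size 4), so at least 4 colors are needed.
So 3 colors are not enough.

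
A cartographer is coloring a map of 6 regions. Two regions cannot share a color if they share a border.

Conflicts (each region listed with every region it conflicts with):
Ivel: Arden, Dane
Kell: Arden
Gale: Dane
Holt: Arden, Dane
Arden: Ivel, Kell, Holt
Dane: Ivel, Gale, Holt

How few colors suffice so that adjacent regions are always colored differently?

Ivel and Dane conflict, so at least 2 colors are needed.
A valid assignment using 2 colors: Ivel=2, Kell=2, Gale=2, Holt=2, Arden=1, Dane=1. Each listed conflict is separated.

2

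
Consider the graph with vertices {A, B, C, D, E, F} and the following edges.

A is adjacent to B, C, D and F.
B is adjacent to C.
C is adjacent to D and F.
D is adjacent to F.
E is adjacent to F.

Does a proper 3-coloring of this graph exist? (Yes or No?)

A, C, D, F are pairwise adjacent (a clique of size 4), so at least 4 colors are needed.
So 3 colors are not enough.

No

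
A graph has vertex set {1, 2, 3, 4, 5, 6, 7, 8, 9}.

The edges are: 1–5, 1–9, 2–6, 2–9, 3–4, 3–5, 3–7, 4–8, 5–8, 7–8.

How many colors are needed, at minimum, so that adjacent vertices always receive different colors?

2

7 and 8 are adjacent, so at least 2 colors are needed.
One proper 2-coloring: 1=red, 2=red, 3=red, 4=blue, 5=blue, 6=blue, 7=blue, 8=red, 9=blue. Every edge joins two different colors.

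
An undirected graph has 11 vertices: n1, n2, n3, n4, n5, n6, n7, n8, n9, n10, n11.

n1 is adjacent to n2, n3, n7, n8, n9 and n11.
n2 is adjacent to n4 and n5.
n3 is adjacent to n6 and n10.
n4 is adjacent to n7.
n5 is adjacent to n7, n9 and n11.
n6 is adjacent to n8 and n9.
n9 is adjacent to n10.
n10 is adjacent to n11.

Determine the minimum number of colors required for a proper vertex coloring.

n4 and n7 are adjacent, so at least 2 colors are needed.
A valid assignment using 2 colors: n1=1, n2=2, n3=2, n4=1, n5=1, n6=1, n7=2, n8=2, n9=2, n10=1, n11=2. Each edge has distinct colors on its endpoints.

2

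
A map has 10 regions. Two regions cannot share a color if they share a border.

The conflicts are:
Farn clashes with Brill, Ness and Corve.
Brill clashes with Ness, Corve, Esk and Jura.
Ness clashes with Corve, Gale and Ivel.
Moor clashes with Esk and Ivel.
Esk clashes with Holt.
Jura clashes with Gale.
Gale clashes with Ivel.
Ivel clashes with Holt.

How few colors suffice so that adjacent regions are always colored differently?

Farn, Brill, Ness, Corve are mutually in conflict, so at least 4 colors are needed.
4 colors suffice: color 1 → {Ness, Esk, Jura}; color 2 → {Brill, Ivel}; color 3 → {Farn, Moor, Gale, Holt}; color 4 → {Corve}. No two conflicting regions share a color.

4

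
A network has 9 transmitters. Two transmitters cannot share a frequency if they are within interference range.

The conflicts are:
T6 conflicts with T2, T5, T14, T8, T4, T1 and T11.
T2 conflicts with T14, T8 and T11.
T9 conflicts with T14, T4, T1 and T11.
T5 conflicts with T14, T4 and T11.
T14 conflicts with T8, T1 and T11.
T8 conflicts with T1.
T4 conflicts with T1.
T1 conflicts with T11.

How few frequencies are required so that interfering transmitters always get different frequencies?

4

T6, T14, T8, T1 pairwise conflict, so at least 4 frequencies are needed.
A valid assignment using 4 frequencies: T6=2, T2=3, T9=2, T5=3, T14=1, T8=4, T4=1, T1=3, T11=4. Every pair that conflicts lands in different frequencies.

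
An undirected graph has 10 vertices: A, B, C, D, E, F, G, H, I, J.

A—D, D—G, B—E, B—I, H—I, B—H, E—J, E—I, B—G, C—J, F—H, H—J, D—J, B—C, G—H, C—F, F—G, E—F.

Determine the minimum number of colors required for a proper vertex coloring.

3

B, G, H are pairwise adjacent, so at least 3 colors are needed.
3 colors suffice: A=2, B=2, C=1, D=1, E=1, F=2, G=3, H=1, I=3, J=2. Every edge joins two different colors.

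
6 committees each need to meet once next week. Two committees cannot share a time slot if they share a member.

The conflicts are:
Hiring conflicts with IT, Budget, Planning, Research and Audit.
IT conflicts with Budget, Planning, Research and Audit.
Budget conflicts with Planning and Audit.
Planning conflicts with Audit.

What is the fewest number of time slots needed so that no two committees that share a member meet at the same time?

Hiring, IT, Budget, Planning, Audit pairwise conflict, so at least 5 time slots are needed.
A valid assignment using 5 time slots: Hiring=2, IT=1, Budget=3, Planning=5, Research=3, Audit=4. Every pair that conflicts lands in different time slots.

5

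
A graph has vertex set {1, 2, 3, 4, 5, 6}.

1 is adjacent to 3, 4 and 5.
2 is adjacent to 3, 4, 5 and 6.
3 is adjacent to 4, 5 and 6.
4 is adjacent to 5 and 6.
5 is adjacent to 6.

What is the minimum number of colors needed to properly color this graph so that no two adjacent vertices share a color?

2, 3, 4, 5, 6 are pairwise adjacent (a clique of size 5), so at least 5 colors are needed.
One proper 5-coloring: 1=yellow, 2=purple, 3=blue, 4=green, 5=red, 6=yellow. Every edge joins two different colors.

5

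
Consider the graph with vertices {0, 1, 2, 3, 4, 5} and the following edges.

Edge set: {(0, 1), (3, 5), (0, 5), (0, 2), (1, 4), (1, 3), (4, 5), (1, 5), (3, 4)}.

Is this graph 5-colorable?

Yes

The chromatic number is 4. 1, 3, 4, 5 are mutually adjacent (a clique of size 4), so at least 4 colors are needed.
A valid assignment using 4 colors: 0=green, 1=blue, 2=red, 3=yellow, 4=green, 5=red.
Since 5 ≥ 4, a proper 5-coloring certainly exists.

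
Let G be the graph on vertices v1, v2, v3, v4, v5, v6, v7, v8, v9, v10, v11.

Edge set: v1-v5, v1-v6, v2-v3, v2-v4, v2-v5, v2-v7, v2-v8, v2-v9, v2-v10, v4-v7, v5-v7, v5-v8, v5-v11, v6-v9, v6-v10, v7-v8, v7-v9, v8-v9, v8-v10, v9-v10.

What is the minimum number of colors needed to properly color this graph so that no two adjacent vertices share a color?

v2, v5, v7, v8 are pairwise adjacent (a clique of size 4), so at least 4 colors are needed.
4 colors suffice: v1=2, v2=1, v3=2, v4=2, v5=4, v6=1, v7=3, v8=2, v9=4, v10=3, v11=1. No two adjacent vertices share a color.

4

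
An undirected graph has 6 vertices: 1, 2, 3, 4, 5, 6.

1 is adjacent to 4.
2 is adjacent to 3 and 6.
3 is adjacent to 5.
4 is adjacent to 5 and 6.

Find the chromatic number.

The cycle 2-3-5-4-6-2 has odd length 5, so it cannot be 2-colored; at least 3 colors are needed.
One proper 3-coloring: 1=b, 2=c, 3=a, 4=a, 5=b, 6=b. Every edge joins two different colors.

3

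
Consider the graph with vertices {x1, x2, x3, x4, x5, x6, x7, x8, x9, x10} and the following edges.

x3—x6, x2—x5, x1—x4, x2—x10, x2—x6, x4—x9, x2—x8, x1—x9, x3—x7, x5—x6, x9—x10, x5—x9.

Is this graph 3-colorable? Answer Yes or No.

The chromatic number is 3. x2, x5, x6 are pairwise adjacent, so at least 3 colors are needed.
3 colors suffice: x1=B, x2=R, x3=R, x4=G, x5=B, x6=G, x7=B, x8=B, x9=R, x10=B.
That is already a proper 3-coloring.

Yes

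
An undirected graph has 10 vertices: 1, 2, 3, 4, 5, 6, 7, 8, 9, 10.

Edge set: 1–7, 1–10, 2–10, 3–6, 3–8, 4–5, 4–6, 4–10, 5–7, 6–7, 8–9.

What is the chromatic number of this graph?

3

The cycle 10-4-6-7-1-10 has odd length 5, so it cannot be 2-colored; at least 3 colors are needed.
A valid assignment using 3 colors: 1=c, 2=b, 3=b, 4=b, 5=a, 6=a, 7=b, 8=a, 9=b, 10=a. No two adjacent vertices share a color.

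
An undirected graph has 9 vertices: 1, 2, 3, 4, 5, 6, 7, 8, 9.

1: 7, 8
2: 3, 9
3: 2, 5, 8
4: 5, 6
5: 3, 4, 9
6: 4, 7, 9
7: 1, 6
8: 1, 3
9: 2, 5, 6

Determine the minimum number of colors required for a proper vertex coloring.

3

The cycle 6-4-5-3-8-1-7-6 has odd length 7, so it cannot be 2-colored; at least 3 colors are needed.
3 colors suffice: color a → {1, 3, 4, 9}; color b → {2, 5, 6, 8}; color c → {7}. No two adjacent vertices share a color.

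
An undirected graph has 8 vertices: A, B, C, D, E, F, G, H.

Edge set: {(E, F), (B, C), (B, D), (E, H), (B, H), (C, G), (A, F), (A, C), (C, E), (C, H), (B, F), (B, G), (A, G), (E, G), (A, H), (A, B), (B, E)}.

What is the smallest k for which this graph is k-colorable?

4

B, C, E, G are mutually adjacent (a clique of size 4), so at least 4 colors are needed.
One proper 4-coloring: A=3, B=1, C=2, D=2, E=3, F=2, G=4, H=4. Each edge has distinct colors on its endpoints.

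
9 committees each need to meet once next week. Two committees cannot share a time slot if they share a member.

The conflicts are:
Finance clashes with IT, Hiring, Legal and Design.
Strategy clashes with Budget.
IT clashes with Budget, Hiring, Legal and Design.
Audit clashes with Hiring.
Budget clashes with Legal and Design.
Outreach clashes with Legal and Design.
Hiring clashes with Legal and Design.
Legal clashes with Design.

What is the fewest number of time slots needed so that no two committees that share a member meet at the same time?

Finance, IT, Hiring, Legal, Design all conflict with each other, so at least 5 time slots are needed.
Using 5 time slots: Finance=5, Strategy=1, IT=4, Audit=1, Budget=3, Outreach=3, Hiring=3, Legal=1, Design=2. No two conflicting committees share a time slot.

5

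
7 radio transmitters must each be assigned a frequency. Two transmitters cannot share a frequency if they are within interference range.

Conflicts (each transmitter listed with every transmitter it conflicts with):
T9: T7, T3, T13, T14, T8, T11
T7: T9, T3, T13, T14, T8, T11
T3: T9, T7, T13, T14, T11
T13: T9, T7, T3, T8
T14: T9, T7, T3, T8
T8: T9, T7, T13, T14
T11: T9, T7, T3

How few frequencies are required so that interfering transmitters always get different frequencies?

4

T9, T7, T3, T13 all conflict with each other, so at least 4 frequencies are needed.
A valid assignment using 4 frequencies: T9=1, T7=2, T3=3, T13=4, T14=4, T8=3, T11=4. Each listed conflict is separated.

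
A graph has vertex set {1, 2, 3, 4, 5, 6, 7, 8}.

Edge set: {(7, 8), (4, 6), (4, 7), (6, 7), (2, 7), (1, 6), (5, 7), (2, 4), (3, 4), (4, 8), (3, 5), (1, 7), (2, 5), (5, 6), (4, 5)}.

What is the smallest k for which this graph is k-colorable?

2, 4, 5, 7 are pairwise adjacent (a clique of size 4), so at least 4 colors are needed.
A valid assignment using 4 colors: 1=b, 2=d, 3=a, 4=b, 5=c, 6=d, 7=a, 8=c. Each edge has distinct colors on its endpoints.

4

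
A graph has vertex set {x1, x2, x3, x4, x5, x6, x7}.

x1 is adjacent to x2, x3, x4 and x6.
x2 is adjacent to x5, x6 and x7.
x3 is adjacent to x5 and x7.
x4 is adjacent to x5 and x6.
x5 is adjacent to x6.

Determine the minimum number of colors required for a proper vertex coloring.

3

x4, x5, x6 form a triangle, so at least 3 colors are needed.
3 colors suffice: color R → {x3, x6}; color B → {x1, x5, x7}; color G → {x2, x4}. Each edge has distinct colors on its endpoints.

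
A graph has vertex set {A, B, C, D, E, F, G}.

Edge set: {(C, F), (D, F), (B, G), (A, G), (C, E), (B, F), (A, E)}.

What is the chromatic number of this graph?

2

C and E are adjacent, so at least 2 colors are needed.
2 colors suffice: A=blue, B=blue, C=blue, D=blue, E=red, F=red, G=red. No two adjacent vertices share a color.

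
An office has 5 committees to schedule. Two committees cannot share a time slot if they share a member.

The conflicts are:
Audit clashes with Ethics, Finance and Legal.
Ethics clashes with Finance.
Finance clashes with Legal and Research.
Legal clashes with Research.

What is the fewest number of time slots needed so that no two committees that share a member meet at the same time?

Audit, Ethics, Finance are mutually in conflict, so at least 3 time slots are needed.
A valid assignment using 3 time slots: Audit=2, Ethics=3, Finance=1, Legal=3, Research=2. Every pair that conflicts lands in different time slots.

3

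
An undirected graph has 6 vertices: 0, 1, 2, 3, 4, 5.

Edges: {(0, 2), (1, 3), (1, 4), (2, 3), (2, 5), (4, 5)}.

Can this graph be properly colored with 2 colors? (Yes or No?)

No

The cycle 3-1-4-5-2-3 has odd length 5, so it cannot be 2-colored; at least 3 colors are needed.
So 2 colors are not enough.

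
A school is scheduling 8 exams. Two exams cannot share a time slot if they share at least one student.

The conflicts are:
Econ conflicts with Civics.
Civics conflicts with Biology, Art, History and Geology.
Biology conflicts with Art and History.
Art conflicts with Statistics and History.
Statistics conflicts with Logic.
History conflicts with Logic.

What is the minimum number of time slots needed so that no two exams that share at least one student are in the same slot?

Civics, Biology, Art, History pairwise conflict, so at least 4 time slots are needed.
4 time slots suffice: time slot 1 → {Civics, Logic}; time slot 2 → {Econ, Statistics, History, Geology}; time slot 3 → {Art}; time slot 4 → {Biology}. No two conflicting exams share a time slot.

4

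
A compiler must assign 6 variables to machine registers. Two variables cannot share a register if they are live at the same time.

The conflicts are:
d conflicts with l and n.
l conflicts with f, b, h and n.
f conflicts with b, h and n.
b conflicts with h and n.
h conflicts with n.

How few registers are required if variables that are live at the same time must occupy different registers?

l, f, b, h, n are mutually in conflict, so at least 5 registers are needed.
A valid assignment using 5 registers: d=3, l=2, f=3, b=4, h=5, n=1. Each listed conflict is separated.

5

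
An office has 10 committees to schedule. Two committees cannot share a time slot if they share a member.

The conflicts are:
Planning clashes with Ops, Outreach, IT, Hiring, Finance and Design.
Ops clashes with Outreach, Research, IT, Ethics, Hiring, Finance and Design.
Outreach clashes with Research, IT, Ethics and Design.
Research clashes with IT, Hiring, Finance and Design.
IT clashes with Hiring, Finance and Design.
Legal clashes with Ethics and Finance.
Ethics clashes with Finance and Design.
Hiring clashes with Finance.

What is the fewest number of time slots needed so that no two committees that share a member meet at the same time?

5

Planning, Ops, Outreach, IT, Design all conflict with each other, so at least 5 time slots are needed.
A valid assignment using 5 time slots: Planning=4, Ops=1, Outreach=3, Research=4, IT=2, Legal=1, Ethics=2, Hiring=5, Finance=3, Design=5. Every pair that conflicts lands in different time slots.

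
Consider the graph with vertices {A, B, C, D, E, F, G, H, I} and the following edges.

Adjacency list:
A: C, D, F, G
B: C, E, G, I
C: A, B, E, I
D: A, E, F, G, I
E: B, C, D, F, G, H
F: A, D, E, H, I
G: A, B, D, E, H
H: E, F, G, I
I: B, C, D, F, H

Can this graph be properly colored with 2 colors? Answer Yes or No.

B, C, I are pairwise adjacent, so at least 3 colors are needed.
So 2 colors are not enough.

No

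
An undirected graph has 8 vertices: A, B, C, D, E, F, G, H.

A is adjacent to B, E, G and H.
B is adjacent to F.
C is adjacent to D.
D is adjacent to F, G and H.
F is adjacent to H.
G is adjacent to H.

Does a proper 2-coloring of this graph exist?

A, G, H are pairwise adjacent, so at least 3 colors are needed.
So 2 colors are not enough.

No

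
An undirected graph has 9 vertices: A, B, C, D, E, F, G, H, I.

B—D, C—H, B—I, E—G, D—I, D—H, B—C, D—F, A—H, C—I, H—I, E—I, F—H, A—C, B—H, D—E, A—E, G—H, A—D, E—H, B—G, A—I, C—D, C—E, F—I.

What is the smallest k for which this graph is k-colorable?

A, C, D, E, H, I are pairwise adjacent (a clique of size 6), so at least 6 colors are needed.
6 colors suffice: color 1 → {H}; color 2 → {D, G}; color 3 → {I}; color 4 → {C, F}; color 5 → {B, E}; color 6 → {A}. No two adjacent vertices share a color.

6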